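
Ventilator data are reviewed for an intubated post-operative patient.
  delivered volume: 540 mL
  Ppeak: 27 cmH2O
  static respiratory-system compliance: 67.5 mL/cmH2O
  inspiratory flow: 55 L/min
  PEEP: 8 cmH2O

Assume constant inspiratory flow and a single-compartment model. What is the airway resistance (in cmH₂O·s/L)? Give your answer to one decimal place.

12.0

Flow: 55 L/min ÷ 60 = 0.9167 L/s.
Equation of motion (constant flow): PIP = Vt/C + R·V̇ + PEEP.
R·V̇ = PIP − Vt/C − PEEP = 27 − 540/67.5 − 8 = 27 − 8.0 − 8 = 11.0 cmH2O.
R = 11.0 / 0.9167 = 12.0 cmH2O·s/L.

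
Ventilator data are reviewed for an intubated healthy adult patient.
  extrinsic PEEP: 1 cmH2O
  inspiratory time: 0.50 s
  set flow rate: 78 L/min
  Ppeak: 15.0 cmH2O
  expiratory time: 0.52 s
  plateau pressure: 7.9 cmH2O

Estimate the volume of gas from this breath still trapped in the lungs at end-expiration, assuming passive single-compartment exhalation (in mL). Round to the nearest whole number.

Flow: 78 L/min ÷ 60 = 1.3 L/s.
Vt = flow × Ti = 1.3 L/s × 0.50 s × 1000 mL/L = 650.0 mL.
R = (PIP − Pplat)/V̇ = (15.0 − 7.9) / 1.3 = 7.1/1.3 = 5.462 cmH2O·s/L.
C = Vt/(Pplat − PEEP) = 650.0 / (7.9 − 1) = 650.0/6.9 = 94.203 mL/cmH2O.
τ = R × C = 5.462 × 0.0942 L/cmH2O = 0.5145 s.
Fraction remaining = e^(−Te/τ) = e^(−0.52/0.5145) = 0.364.
Trapped volume = 650.0 × 0.364 = 236.6 mL.

237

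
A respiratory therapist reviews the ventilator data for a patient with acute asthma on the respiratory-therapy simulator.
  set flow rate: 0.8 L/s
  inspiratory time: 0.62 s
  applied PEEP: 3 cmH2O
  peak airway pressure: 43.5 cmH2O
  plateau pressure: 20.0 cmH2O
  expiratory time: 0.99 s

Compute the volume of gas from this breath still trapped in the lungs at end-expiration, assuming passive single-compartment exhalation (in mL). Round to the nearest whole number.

Vt = flow × Ti = 0.8 L/s × 0.62 s × 1000 mL/L = 496.0 mL.
R = (PIP − Pplat)/V̇ = (43.5 − 20.0) / 0.8 = 23.5/0.8 = 29.375 cmH2O·s/L.
C = Vt/(Pplat − PEEP) = 496.0 / (20.0 − 3) = 496.0/17.0 = 29.176 mL/cmH2O.
τ = R × C = 29.375 × 0.02918 L/cmH2O = 0.8572 s.
Fraction remaining = e^(−Te/τ) = e^(−0.99/0.8572) = 0.3151.
Trapped volume = 496.0 × 0.3151 = 156.29 mL.

156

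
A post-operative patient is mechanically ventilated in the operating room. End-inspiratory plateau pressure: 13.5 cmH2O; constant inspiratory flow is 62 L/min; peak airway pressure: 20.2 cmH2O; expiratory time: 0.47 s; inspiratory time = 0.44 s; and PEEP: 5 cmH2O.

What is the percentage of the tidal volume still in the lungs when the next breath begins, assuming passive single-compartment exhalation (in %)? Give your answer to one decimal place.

25.8

Flow: 62 L/min ÷ 60 = 1.0333 L/s.
Vt = flow × Ti = 1.0333 L/s × 0.44 s × 1000 mL/L = 454.65 mL.
R = (PIP − Pplat)/V̇ = (20.2 − 13.5) / 1.0333 = 6.7/1.0333 = 6.484 cmH2O·s/L.
C = Vt/(Pplat − PEEP) = 454.65 / (13.5 − 5) = 454.65/8.5 = 53.488 mL/cmH2O.
τ = R × C = 6.484 × 0.05349 L/cmH2O = 0.3468 s.
Fraction remaining at end-expiration = e^(−Te/τ) = e^(−0.47/0.3468) = 0.2579 → 25.79%.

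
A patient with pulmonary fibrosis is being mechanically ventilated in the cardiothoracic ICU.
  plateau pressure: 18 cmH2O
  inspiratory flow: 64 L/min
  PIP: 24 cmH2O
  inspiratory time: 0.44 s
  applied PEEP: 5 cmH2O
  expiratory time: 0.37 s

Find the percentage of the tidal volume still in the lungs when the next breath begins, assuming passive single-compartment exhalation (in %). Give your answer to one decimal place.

16.2

Flow: 64 L/min ÷ 60 = 1.0667 L/s.
Vt = flow × Ti = 1.0667 L/s × 0.44 s × 1000 mL/L = 469.35 mL.
R = (PIP − Pplat)/V̇ = (24 − 18) / 1.0667 = 6.0/1.0667 = 5.625 cmH2O·s/L.
C = Vt/(Pplat − PEEP) = 469.35 / (18 − 5) = 469.35/13.0 = 36.104 mL/cmH2O.
τ = R × C = 5.625 × 0.0361 L/cmH2O = 0.2031 s.
Fraction remaining at end-expiration = e^(−Te/τ) = e^(−0.37/0.2031) = 0.1617 → 16.17%.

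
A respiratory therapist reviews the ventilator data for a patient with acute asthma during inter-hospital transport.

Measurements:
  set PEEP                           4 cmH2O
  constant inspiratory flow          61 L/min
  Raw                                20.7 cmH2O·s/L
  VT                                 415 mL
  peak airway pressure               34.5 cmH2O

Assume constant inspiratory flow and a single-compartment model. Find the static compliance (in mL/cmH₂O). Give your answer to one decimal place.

43.9

Flow: 61 L/min ÷ 60 = 1.0167 L/s.
Equation of motion (constant flow): PIP = Vt/C + R·V̇ + PEEP.
Vt/C = PIP − R·V̇ − PEEP = 34.5 − 20.7×1.0167 − 4 = 34.5 − 21.046 − 4 = 9.454 cmH2O.
C = Vt / 9.454 = 415 / 9.454 = 43.897 mL/cmH2O.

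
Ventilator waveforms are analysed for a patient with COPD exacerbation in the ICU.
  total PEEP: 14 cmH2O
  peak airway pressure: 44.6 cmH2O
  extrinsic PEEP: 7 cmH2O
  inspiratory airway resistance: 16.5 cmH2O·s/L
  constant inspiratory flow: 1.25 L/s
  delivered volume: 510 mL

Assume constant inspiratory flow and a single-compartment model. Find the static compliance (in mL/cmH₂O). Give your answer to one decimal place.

51.1

Total PEEP = 14 cmH2O (set 7 + intrinsic 7); this is the baseline alveolar pressure.
Equation of motion (constant flow): PIP = Vt/C + R·V̇ + PEEP.
Vt/C = PIP − R·V̇ − PEEP = 44.6 − 16.5×1.25 − 14 = 44.6 − 20.625 − 14 = 9.975 cmH2O.
C = Vt / 9.975 = 510 / 9.975 = 51.128 mL/cmH2O.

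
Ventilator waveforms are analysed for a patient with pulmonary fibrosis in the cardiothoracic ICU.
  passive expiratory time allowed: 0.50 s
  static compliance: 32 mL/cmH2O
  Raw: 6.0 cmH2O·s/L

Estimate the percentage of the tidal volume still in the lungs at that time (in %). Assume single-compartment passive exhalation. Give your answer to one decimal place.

τ = R × C = 6.0 × 32 mL/cmH2O = 6.0 × 0.032 L/cmH2O = 0.192 s.
Passive exhalation: V(t)/V₀ = e^(−t/τ) = e^(−0.50/0.192) = 0.07396.
Fraction remaining = 0.07396 → 7.396%.

7.4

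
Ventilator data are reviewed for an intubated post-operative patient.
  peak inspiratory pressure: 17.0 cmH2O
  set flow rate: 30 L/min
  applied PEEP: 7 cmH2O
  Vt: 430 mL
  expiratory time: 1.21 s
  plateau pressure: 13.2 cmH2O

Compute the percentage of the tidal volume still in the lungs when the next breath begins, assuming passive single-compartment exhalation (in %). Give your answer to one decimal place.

Flow: 30 L/min ÷ 60 = 0.5 L/s.
R = (PIP − Pplat)/V̇ = (17.0 − 13.2) / 0.5 = 3.8/0.5 = 7.6 cmH2O·s/L.
C = Vt/(Pplat − PEEP) = 430.0 / (13.2 − 7) = 430.0/6.2 = 69.355 mL/cmH2O.
τ = R × C = 7.6 × 0.06936 L/cmH2O = 0.5271 s.
Fraction remaining at end-expiration = e^(−Te/τ) = e^(−1.21/0.5271) = 0.1007 → 10.07%.

10.1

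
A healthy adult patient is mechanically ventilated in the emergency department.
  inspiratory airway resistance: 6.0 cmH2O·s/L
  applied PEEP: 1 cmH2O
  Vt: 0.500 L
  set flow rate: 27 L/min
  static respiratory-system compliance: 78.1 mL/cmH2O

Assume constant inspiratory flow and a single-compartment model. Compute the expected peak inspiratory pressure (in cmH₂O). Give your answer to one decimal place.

Flow: 27 L/min ÷ 60 = 0.45 L/s.
Equation of motion (constant flow): PIP = Vt/C + R·V̇ + PEEP.
PIP = 500/78.1 + 6.0×0.45 + 1 = 6.402 + 2.7 + 1 = 10.102 cmH2O.

10.1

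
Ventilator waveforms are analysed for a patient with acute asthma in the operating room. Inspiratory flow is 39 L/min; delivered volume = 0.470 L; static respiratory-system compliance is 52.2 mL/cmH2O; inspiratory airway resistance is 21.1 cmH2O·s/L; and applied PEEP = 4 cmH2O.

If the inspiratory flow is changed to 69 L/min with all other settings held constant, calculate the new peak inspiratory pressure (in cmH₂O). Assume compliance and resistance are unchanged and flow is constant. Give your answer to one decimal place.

37.3

Flow: 39 L/min ÷ 60 = 0.65 L/s.
New flow: 69 L/min ÷ 60 = 1.15 L/s.
PIP = Vt/C + R·V̇ + PEEP (constant-flow equation of motion).
Only the resistive term changes: ΔPIP = R × ΔV̇ = 21.1 × (1.15 − 0.65) = 21.1 × 0.5 = 10.55 cmH2O.
Original PIP = 470/52.2 + 21.1×0.65 + 4 = 26.719 cmH2O; new PIP = 26.719 + (10.55) = 37.269 cmH2O.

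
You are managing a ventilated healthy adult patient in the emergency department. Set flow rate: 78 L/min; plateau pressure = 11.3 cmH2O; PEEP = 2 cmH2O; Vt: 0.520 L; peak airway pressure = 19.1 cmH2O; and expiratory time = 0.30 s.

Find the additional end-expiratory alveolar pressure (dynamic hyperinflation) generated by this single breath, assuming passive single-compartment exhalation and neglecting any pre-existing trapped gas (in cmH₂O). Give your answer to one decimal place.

3.8

Flow: 78 L/min ÷ 60 = 1.3 L/s.
R = (PIP − Pplat)/V̇ = (19.1 − 11.3) / 1.3 = 7.8/1.3 = 6.0 cmH2O·s/L.
C = Vt/(Pplat − PEEP) = 520.0 / (11.3 − 2) = 520.0/9.3 = 55.914 mL/cmH2O.
τ = R × C = 6.0 × 0.05591 L/cmH2O = 0.3355 s.
Fraction remaining = e^(−Te/τ) = e^(−0.30/0.3355) = 0.4089; trapped volume = 520.0 × 0.4089 = 212.63 mL.
Additional alveolar pressure from trapping ≈ V_trapped / C = 212.63 / 55.914 = 3.803 cmH2O.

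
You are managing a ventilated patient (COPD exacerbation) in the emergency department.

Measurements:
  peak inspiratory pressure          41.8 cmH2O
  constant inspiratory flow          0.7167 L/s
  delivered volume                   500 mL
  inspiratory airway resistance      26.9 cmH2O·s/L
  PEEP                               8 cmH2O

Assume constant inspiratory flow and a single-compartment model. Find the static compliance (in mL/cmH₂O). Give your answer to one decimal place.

Equation of motion (constant flow): PIP = Vt/C + R·V̇ + PEEP.
Vt/C = PIP − R·V̇ − PEEP = 41.8 − 26.9×0.7167 − 8 = 41.8 − 19.279 − 8 = 14.521 cmH2O.
C = Vt / 14.521 = 500 / 14.521 = 34.433 mL/cmH2O.

34.4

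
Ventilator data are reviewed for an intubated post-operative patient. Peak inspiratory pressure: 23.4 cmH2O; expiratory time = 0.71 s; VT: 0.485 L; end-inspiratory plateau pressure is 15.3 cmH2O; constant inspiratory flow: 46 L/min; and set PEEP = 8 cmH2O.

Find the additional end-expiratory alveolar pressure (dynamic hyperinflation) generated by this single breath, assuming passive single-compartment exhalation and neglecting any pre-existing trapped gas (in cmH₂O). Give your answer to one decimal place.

Flow: 46 L/min ÷ 60 = 0.7667 L/s.
R = (PIP − Pplat)/V̇ = (23.4 − 15.3) / 0.7667 = 8.1/0.7667 = 10.565 cmH2O·s/L.
C = Vt/(Pplat − PEEP) = 485.0 / (15.3 − 8) = 485.0/7.3 = 66.438 mL/cmH2O.
τ = R × C = 10.565 × 0.06644 L/cmH2O = 0.7019 s.
Fraction remaining = e^(−Te/τ) = e^(−0.71/0.7019) = 0.3637; trapped volume = 485.0 × 0.3637 = 176.39 mL.
Additional alveolar pressure from trapping ≈ V_trapped / C = 176.39 / 66.438 = 2.655 cmH2O.

2.7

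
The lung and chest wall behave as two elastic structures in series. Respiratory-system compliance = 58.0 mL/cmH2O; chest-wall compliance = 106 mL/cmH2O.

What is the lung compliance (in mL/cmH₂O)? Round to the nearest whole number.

1/CL = 1/Crs − 1/Ccw.
1/CL = 1/58.0 − 1/106 = 0.007807.
CL = 128.09 mL/cmH2O.

128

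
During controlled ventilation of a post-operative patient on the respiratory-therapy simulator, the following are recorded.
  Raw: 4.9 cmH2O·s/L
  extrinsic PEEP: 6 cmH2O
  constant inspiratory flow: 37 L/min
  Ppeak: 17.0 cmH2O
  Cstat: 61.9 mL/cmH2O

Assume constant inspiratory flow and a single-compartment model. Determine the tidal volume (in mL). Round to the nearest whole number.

Flow: 37 L/min ÷ 60 = 0.6167 L/s.
Equation of motion (constant flow): PIP = Vt/C + R·V̇ + PEEP.
Vt/C = PIP − R·V̇ − PEEP = 17.0 − 3.022 − 6 = 7.978 cmH2O.
Vt = C × 7.978 = 61.9 × 7.978 = 493.84 mL.

494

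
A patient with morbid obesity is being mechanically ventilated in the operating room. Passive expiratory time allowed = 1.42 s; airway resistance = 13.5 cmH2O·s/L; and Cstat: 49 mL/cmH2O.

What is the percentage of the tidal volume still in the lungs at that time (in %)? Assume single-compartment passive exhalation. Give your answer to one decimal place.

τ = R × C = 13.5 × 49 mL/cmH2O = 13.5 × 0.049 L/cmH2O = 0.6615 s.
Passive exhalation: V(t)/V₀ = e^(−t/τ) = e^(−1.42/0.6615) = 0.1169.
Fraction remaining = 0.1169 → 11.69%.

11.7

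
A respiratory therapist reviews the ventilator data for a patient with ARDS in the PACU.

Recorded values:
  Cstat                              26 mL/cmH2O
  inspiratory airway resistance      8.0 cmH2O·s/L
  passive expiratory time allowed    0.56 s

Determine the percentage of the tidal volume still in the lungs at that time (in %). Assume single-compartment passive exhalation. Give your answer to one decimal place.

τ = R × C = 8.0 × 26 mL/cmH2O = 8.0 × 0.026 L/cmH2O = 0.208 s.
Passive exhalation: V(t)/V₀ = e^(−t/τ) = e^(−0.56/0.208) = 0.06772.
Fraction remaining = 0.06772 → 6.772%.

6.8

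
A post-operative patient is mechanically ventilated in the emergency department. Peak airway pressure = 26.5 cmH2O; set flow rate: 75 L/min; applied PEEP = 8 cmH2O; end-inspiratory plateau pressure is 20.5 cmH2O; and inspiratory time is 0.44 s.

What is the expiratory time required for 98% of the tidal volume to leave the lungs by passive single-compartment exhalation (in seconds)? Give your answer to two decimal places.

Flow: 75 L/min ÷ 60 = 1.25 L/s.
Vt = flow × Ti = 1.25 L/s × 0.44 s × 1000 mL/L = 550.0 mL.
R = (PIP − Pplat)/V̇ = (26.5 − 20.5) / 1.25 = 6.0/1.25 = 4.8 cmH2O·s/L.
C = Vt/(Pplat − PEEP) = 550.0 / (20.5 − 8) = 550.0/12.5 = 44.0 mL/cmH2O.
τ = R × C = 4.8 × 0.044 L/cmH2O = 0.2112 s.
t = −τ·ln(1 − 0.98) = −0.2112·ln(0.02) = 0.8262 s.

0.83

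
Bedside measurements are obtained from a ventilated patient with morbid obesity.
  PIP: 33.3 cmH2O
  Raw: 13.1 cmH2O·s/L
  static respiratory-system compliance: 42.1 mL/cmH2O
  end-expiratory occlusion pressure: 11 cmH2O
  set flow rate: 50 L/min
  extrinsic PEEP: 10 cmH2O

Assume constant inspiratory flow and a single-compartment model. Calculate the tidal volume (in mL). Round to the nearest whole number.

Flow: 50 L/min ÷ 60 = 0.8333 L/s.
Total PEEP = 11 cmH2O (set 10 + intrinsic 1); this is the baseline alveolar pressure.
Equation of motion (constant flow): PIP = Vt/C + R·V̇ + PEEP.
Vt/C = PIP − R·V̇ − PEEP = 33.3 − 10.916 − 11 = 11.384 cmH2O.
Vt = C × 11.384 = 42.1 × 11.384 = 479.27 mL.

479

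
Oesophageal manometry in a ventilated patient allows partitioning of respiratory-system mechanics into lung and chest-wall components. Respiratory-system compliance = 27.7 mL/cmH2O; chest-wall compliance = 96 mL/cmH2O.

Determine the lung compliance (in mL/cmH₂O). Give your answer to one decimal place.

38.9

1/CL = 1/Crs − 1/Ccw.
1/CL = 1/27.7 − 1/96 = 0.02568.
CL = 38.941 mL/cmH2O.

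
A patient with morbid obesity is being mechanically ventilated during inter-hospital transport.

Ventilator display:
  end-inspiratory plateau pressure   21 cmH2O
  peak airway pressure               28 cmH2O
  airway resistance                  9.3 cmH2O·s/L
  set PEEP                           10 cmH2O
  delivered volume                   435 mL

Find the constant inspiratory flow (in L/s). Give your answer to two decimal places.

flow = (PIP − Pplat) / Raw = 7.0 / 9.3 = 0.7527 L/s.

0.75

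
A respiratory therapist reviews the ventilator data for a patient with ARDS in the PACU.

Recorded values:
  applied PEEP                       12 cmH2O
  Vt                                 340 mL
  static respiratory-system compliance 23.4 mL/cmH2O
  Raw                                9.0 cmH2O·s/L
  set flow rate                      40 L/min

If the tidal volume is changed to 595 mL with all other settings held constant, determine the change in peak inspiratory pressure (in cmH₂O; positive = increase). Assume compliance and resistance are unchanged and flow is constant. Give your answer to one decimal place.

PIP = Vt/C + R·V̇ + PEEP (constant-flow equation of motion).
Only the elastic term changes: ΔPIP = ΔVt / C = (595 − 340) / 23.4 = 10.897 cmH2O.

10.9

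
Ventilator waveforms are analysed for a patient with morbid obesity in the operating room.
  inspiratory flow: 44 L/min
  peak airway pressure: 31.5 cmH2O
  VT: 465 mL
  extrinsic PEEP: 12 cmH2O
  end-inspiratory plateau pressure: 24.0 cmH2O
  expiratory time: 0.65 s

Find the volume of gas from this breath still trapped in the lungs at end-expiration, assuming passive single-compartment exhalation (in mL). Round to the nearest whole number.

Flow: 44 L/min ÷ 60 = 0.7333 L/s.
R = (PIP − Pplat)/V̇ = (31.5 − 24.0) / 0.7333 = 7.5/0.7333 = 10.228 cmH2O·s/L.
C = Vt/(Pplat − PEEP) = 465.0 / (24.0 − 12) = 465.0/12.0 = 38.75 mL/cmH2O.
τ = R × C = 10.228 × 0.03875 L/cmH2O = 0.3963 s.
Fraction remaining = e^(−Te/τ) = e^(−0.65/0.3963) = 0.1939.
Trapped volume = 465.0 × 0.1939 = 90.164 mL.

90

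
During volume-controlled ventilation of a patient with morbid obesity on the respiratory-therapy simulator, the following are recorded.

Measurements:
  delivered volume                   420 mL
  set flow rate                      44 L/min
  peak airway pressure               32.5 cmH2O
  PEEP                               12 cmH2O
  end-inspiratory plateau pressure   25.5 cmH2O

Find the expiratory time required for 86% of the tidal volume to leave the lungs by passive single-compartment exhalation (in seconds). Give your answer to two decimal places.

Flow: 44 L/min ÷ 60 = 0.7333 L/s.
R = (PIP − Pplat)/V̇ = (32.5 − 25.5) / 0.7333 = 7.0/0.7333 = 9.546 cmH2O·s/L.
C = Vt/(Pplat − PEEP) = 420.0 / (25.5 − 12) = 420.0/13.5 = 31.111 mL/cmH2O.
τ = R × C = 9.546 × 0.03111 L/cmH2O = 0.297 s.
t = −τ·ln(1 − 0.86) = −0.297·ln(0.14) = 0.5839 s.

0.58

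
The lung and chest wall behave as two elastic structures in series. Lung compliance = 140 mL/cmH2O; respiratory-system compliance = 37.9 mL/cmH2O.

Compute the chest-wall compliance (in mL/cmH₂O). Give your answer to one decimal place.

1/Ccw = 1/Crs − 1/CL.
1/Ccw = 1/37.9 − 1/140 = 0.01924.
Ccw = 51.975 mL/cmH2O.

52.0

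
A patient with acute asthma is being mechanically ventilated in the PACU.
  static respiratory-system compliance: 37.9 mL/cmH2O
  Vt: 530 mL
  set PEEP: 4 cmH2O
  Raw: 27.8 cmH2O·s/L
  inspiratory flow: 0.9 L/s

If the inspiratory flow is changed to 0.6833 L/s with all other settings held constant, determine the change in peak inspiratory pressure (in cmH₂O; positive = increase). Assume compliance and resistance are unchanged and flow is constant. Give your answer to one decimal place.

PIP = Vt/C + R·V̇ + PEEP (constant-flow equation of motion).
Only the resistive term changes: ΔPIP = R × ΔV̇ = 27.8 × (0.6833 − 0.9) = 27.8 × -0.2167 = -6.024 cmH2O.

-6.0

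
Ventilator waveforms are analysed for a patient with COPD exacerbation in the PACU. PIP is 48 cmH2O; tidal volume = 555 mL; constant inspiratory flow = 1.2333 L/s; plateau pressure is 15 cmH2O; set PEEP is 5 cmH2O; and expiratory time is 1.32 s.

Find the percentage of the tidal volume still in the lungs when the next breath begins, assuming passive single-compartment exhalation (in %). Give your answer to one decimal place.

41.1

R = (PIP − Pplat)/V̇ = (48 − 15) / 1.2333 = 33.0/1.2333 = 26.757 cmH2O·s/L.
C = Vt/(Pplat − PEEP) = 555.0 / (15 − 5) = 555.0/10.0 = 55.5 mL/cmH2O.
τ = R × C = 26.757 × 0.0555 L/cmH2O = 1.485 s.
Fraction remaining at end-expiration = e^(−Te/τ) = e^(−1.32/1.485) = 0.4111 → 41.11%.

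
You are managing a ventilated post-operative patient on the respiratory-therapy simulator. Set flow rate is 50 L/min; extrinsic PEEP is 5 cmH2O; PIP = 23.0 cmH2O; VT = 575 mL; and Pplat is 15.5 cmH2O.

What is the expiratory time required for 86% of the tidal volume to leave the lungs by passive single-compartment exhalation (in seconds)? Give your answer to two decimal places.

0.97

Flow: 50 L/min ÷ 60 = 0.8333 L/s.
R = (PIP − Pplat)/V̇ = (23.0 − 15.5) / 0.8333 = 7.5/0.8333 = 9.0 cmH2O·s/L.
C = Vt/(Pplat − PEEP) = 575.0 / (15.5 − 5) = 575.0/10.5 = 54.762 mL/cmH2O.
τ = R × C = 9.0 × 0.05476 L/cmH2O = 0.4928 s.
t = −τ·ln(1 − 0.86) = −0.4928·ln(0.14) = 0.9689 s.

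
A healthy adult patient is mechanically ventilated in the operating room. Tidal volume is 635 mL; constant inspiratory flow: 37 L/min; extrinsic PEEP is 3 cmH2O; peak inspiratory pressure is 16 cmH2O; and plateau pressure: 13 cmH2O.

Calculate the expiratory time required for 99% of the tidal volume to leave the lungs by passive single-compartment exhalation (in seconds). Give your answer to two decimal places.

1.42

Flow: 37 L/min ÷ 60 = 0.6167 L/s.
R = (PIP − Pplat)/V̇ = (16 − 13) / 0.6167 = 3.0/0.6167 = 4.865 cmH2O·s/L.
C = Vt/(Pplat − PEEP) = 635.0 / (13 − 3) = 635.0/10.0 = 63.5 mL/cmH2O.
τ = R × C = 4.865 × 0.0635 L/cmH2O = 0.3089 s.
t = −τ·ln(1 − 0.99) = −0.3089·ln(0.01) = 1.423 s.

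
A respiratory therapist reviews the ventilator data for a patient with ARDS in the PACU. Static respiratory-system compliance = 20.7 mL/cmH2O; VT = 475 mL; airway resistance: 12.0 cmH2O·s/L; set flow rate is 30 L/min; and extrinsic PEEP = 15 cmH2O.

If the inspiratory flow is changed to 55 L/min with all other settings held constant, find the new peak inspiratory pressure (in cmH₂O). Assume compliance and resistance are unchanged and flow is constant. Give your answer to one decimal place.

48.9

Flow: 30 L/min ÷ 60 = 0.5 L/s.
New flow: 55 L/min ÷ 60 = 0.9167 L/s.
PIP = Vt/C + R·V̇ + PEEP (constant-flow equation of motion).
Only the resistive term changes: ΔPIP = R × ΔV̇ = 12.0 × (0.9167 − 0.5) = 12.0 × 0.4167 = 5.0 cmH2O.
Original PIP = 475/20.7 + 12.0×0.5 + 15 = 43.947 cmH2O; new PIP = 43.947 + (5.0) = 48.947 cmH2O.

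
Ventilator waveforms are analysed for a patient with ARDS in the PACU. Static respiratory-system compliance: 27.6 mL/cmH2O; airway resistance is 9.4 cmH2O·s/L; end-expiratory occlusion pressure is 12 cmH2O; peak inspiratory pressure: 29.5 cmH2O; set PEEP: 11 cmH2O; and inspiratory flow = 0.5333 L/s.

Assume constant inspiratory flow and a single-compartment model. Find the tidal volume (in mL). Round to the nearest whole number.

345

Total PEEP = 12 cmH2O (set 11 + intrinsic 1); this is the baseline alveolar pressure.
Equation of motion (constant flow): PIP = Vt/C + R·V̇ + PEEP.
Vt/C = PIP − R·V̇ − PEEP = 29.5 − 5.013 − 12 = 12.487 cmH2O.
Vt = C × 12.487 = 27.6 × 12.487 = 344.64 mL.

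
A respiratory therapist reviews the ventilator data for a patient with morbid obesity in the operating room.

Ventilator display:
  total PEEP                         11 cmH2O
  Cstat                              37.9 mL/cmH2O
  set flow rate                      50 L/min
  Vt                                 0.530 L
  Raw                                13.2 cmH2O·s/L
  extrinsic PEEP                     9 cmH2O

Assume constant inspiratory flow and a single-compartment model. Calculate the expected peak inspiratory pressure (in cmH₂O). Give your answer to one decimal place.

36.0

Flow: 50 L/min ÷ 60 = 0.8333 L/s.
Total PEEP = 11 cmH2O (set 9 + intrinsic 2); this is the baseline alveolar pressure.
Equation of motion (constant flow): PIP = Vt/C + R·V̇ + PEEP.
PIP = 530/37.9 + 13.2×0.8333 + 11 = 13.984 + 11.0 + 11 = 35.984 cmH2O.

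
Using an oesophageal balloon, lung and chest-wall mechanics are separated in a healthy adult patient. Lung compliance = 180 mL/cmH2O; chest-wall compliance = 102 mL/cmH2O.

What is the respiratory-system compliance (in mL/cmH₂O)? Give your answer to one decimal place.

65.1

Lung and chest wall are elastances in series: 1/Crs = 1/CL + 1/Ccw.
1/Crs = 1/180 + 1/102 = 0.01536.
Crs = 65.104 mL/cmH2O.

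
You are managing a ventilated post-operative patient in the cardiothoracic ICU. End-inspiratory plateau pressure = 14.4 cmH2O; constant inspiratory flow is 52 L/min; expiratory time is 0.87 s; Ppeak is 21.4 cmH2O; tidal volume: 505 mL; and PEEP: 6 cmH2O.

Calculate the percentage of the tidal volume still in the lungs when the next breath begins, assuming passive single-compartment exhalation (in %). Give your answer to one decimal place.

Flow: 52 L/min ÷ 60 = 0.8667 L/s.
R = (PIP − Pplat)/V̇ = (21.4 − 14.4) / 0.8667 = 7.0/0.8667 = 8.077 cmH2O·s/L.
C = Vt/(Pplat − PEEP) = 505.0 / (14.4 − 6) = 505.0/8.4 = 60.119 mL/cmH2O.
τ = R × C = 8.077 × 0.06012 L/cmH2O = 0.4856 s.
Fraction remaining at end-expiration = e^(−Te/τ) = e^(−0.87/0.4856) = 0.1667 → 16.67%.

16.7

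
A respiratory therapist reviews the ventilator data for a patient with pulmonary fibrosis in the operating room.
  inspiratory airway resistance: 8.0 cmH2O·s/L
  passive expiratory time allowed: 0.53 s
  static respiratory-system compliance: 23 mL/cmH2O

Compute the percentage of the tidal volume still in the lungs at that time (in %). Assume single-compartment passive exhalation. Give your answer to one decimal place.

τ = R × C = 8.0 × 23 mL/cmH2O = 8.0 × 0.023 L/cmH2O = 0.184 s.
Passive exhalation: V(t)/V₀ = e^(−t/τ) = e^(−0.53/0.184) = 0.05611.
Fraction remaining = 0.05611 → 5.611%.

5.6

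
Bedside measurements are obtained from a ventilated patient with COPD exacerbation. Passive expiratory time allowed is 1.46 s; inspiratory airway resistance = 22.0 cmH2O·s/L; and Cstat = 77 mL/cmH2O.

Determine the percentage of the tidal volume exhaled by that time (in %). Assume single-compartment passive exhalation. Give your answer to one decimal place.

τ = R × C = 22.0 × 77 mL/cmH2O = 22.0 × 0.077 L/cmH2O = 1.694 s.
Passive exhalation: V(t)/V₀ = e^(−t/τ) = e^(−1.46/1.694) = 0.4224.
Fraction exhaled = 1 − 0.4224 = 0.5776 → 57.76%.

57.8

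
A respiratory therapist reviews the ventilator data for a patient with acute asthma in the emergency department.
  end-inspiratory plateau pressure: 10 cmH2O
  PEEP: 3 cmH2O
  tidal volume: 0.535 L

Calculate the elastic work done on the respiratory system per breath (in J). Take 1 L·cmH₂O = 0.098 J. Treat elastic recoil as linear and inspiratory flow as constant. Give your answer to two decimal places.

Elastic work ≈ ½ × (Pplat − PEEP) × Vt = 0.5 × (10 − 3) × 0.535 L = 0.5 × 7.0 × 0.535 = 1.873 L·cmH2O.
× 0.098 J/(L·cmH2O) → 0.1836 J.

0.18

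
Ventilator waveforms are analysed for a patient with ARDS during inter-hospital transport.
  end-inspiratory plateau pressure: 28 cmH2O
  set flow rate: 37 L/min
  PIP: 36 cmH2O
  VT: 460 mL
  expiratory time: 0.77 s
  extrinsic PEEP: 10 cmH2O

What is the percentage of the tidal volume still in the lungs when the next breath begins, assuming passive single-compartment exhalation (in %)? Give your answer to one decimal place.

Flow: 37 L/min ÷ 60 = 0.6167 L/s.
R = (PIP − Pplat)/V̇ = (36 − 28) / 0.6167 = 8.0/0.6167 = 12.972 cmH2O·s/L.
C = Vt/(Pplat − PEEP) = 460.0 / (28 − 10) = 460.0/18.0 = 25.556 mL/cmH2O.
τ = R × C = 12.972 × 0.02556 L/cmH2O = 0.3316 s.
Fraction remaining at end-expiration = e^(−Te/τ) = e^(−0.77/0.3316) = 0.09807 → 9.807%.

9.8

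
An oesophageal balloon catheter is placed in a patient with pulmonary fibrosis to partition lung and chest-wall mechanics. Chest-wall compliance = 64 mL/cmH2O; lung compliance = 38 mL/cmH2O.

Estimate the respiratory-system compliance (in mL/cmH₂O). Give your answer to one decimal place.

23.8

Lung and chest wall are elastances in series: 1/Crs = 1/CL + 1/Ccw.
1/Crs = 1/38 + 1/64 = 0.04194.
Crs = 23.844 mL/cmH2O.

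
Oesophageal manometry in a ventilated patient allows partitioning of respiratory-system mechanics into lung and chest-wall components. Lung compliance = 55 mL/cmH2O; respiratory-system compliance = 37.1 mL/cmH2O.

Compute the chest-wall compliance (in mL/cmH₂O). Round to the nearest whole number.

114

1/Ccw = 1/Crs − 1/CL.
1/Ccw = 1/37.1 − 1/55 = 0.008772.
Ccw = 114.0 mL/cmH2O.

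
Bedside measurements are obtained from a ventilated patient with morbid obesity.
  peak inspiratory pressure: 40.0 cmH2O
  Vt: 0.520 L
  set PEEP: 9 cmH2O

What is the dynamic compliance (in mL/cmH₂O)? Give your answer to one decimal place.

16.8

Dynamic compliance = Vt / (PIP − PEEP) = 520 / (40.0 − 9) = 520 / 31.0 = 16.774 mL/cmH2O.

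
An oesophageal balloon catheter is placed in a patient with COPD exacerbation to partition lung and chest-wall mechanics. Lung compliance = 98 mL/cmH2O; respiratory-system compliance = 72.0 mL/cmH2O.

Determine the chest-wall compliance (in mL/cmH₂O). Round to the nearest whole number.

1/Ccw = 1/Crs − 1/CL.
1/Ccw = 1/72.0 − 1/98 = 0.003685.
Ccw = 271.37 mL/cmH2O.

271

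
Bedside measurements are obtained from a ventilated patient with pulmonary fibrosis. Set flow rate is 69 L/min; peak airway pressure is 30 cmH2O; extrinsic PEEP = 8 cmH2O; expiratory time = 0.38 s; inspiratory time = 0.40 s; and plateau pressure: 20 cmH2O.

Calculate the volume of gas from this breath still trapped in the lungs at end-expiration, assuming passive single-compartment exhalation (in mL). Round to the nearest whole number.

147

Flow: 69 L/min ÷ 60 = 1.15 L/s.
Vt = flow × Ti = 1.15 L/s × 0.40 s × 1000 mL/L = 460.0 mL.
R = (PIP − Pplat)/V̇ = (30 − 20) / 1.15 = 10.0/1.15 = 8.696 cmH2O·s/L.
C = Vt/(Pplat − PEEP) = 460.0 / (20 − 8) = 460.0/12.0 = 38.333 mL/cmH2O.
τ = R × C = 8.696 × 0.03833 L/cmH2O = 0.3333 s.
Fraction remaining = e^(−Te/τ) = e^(−0.38/0.3333) = 0.3198.
Trapped volume = 460.0 × 0.3198 = 147.11 mL.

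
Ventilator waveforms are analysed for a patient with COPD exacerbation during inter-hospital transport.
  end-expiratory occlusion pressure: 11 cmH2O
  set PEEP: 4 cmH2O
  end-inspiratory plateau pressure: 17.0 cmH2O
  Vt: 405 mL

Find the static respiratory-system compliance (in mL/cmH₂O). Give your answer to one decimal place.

End-expiratory occlusion gives total PEEP = 11 cmH2O (intrinsic PEEP = 11 − 4 = 7). Use total PEEP for the elastic gradient.
Cstat = Vt / (Pplat − PEEPtotal) = 405 / (17.0 − 11) = 405 / 6.0 = 67.5 mL/cmH2O.

67.5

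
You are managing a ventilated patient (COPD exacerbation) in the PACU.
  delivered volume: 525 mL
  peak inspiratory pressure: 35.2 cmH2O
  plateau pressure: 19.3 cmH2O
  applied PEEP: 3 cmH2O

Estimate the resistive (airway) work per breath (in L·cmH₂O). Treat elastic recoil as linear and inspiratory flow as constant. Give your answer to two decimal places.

With constant inspiratory flow the resistive pressure is constant at PIP − Pplat = 35.2 − 19.3 = 15.9 cmH2O, so resistive work = 15.9 × 0.525 = 8.348 L·cmH2O.

8.35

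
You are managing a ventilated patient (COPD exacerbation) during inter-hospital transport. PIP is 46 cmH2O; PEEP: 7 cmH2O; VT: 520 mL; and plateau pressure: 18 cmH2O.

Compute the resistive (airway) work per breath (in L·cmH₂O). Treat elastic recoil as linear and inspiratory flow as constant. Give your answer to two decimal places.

14.56

With constant inspiratory flow the resistive pressure is constant at PIP − Pplat = 46 − 18 = 28.0 cmH2O, so resistive work = 28.0 × 0.520 = 14.56 L·cmH2O.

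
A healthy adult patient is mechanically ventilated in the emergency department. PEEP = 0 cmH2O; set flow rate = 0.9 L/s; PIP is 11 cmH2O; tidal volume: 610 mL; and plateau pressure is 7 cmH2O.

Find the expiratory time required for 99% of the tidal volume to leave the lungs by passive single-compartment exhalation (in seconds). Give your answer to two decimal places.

1.78

R = (PIP − Pplat)/V̇ = (11 − 7) / 0.9 = 4.0/0.9 = 4.444 cmH2O·s/L.
C = Vt/(Pplat − PEEP) = 610.0 / (7 − 0) = 610.0/7.0 = 87.143 mL/cmH2O.
τ = R × C = 4.444 × 0.08714 L/cmH2O = 0.3873 s.
t = −τ·ln(1 − 0.99) = −0.3873·ln(0.01) = 1.784 s.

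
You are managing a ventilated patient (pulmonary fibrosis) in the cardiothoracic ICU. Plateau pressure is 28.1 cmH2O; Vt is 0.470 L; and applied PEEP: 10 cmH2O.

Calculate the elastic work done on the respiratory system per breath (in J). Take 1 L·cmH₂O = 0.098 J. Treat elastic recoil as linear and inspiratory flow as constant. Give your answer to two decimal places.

Elastic work ≈ ½ × (Pplat − PEEP) × Vt = 0.5 × (28.1 − 10) × 0.470 L = 0.5 × 18.1 × 0.470 = 4.254 L·cmH2O.
× 0.098 J/(L·cmH2O) → 0.4169 J.

0.42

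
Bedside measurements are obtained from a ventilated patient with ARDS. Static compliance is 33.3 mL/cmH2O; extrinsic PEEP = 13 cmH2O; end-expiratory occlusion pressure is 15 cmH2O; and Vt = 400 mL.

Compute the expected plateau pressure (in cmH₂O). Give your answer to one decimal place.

End-expiratory occlusion gives total PEEP = 15 cmH2O (intrinsic PEEP = 15 − 13 = 2). Use total PEEP for the elastic gradient.
Pplat = PEEPtotal + Vt / Cstat = 15 + 400 / 33.3 = 15 + 12.012 = 27.012 cmH2O.

27.0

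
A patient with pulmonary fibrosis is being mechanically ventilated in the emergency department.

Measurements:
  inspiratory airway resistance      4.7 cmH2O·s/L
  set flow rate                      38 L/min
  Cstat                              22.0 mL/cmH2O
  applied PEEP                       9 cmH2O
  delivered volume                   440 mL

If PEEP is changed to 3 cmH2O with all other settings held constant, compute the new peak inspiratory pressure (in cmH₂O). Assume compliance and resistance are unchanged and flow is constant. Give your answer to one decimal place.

Flow: 38 L/min ÷ 60 = 0.6333 L/s.
PIP = Vt/C + R·V̇ + PEEP (constant-flow equation of motion).
Only the baseline term changes: ΔPIP = ΔPEEP = 3 − 9 = -6.0 cmH2O.
Original PIP = 440/22.0 + 4.7×0.6333 + 9 = 31.977 cmH2O; new PIP = 31.977 + (-6.0) = 25.977 cmH2O.

26.0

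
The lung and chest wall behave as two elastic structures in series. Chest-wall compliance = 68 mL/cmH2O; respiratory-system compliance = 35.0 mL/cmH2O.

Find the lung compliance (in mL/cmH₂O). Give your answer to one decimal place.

1/CL = 1/Crs − 1/Ccw.
1/CL = 1/35.0 − 1/68 = 0.01387.
CL = 72.098 mL/cmH2O.

72.1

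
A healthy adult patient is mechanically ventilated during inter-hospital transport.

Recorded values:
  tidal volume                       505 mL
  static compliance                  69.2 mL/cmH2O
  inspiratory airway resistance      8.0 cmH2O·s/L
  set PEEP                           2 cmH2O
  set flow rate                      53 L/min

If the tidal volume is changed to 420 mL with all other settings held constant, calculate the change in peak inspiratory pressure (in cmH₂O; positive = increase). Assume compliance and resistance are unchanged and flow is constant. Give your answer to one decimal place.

-1.2

PIP = Vt/C + R·V̇ + PEEP (constant-flow equation of motion).
Only the elastic term changes: ΔPIP = ΔVt / C = (420 − 505) / 69.2 = -1.228 cmH2O.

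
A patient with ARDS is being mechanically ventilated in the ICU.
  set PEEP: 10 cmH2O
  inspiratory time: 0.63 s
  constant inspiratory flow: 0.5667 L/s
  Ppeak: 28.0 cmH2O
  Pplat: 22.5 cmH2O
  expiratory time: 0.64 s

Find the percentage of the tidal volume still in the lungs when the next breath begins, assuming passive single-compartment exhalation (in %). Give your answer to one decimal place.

9.9

Vt = flow × Ti = 0.5667 L/s × 0.63 s × 1000 mL/L = 357.02 mL.
R = (PIP − Pplat)/V̇ = (28.0 − 22.5) / 0.5667 = 5.5/0.5667 = 9.705 cmH2O·s/L.
C = Vt/(Pplat − PEEP) = 357.02 / (22.5 − 10) = 357.02/12.5 = 28.562 mL/cmH2O.
τ = R × C = 9.705 × 0.02856 L/cmH2O = 0.2772 s.
Fraction remaining at end-expiration = e^(−Te/τ) = e^(−0.64/0.2772) = 0.09938 → 9.938%.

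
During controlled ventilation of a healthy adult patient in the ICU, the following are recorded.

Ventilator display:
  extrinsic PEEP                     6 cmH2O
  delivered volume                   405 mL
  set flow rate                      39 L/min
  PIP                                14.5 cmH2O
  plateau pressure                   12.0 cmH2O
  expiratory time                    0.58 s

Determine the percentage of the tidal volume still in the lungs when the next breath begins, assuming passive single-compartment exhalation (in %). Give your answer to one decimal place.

10.7

Flow: 39 L/min ÷ 60 = 0.65 L/s.
R = (PIP − Pplat)/V̇ = (14.5 − 12.0) / 0.65 = 2.5/0.65 = 3.846 cmH2O·s/L.
C = Vt/(Pplat − PEEP) = 405.0 / (12.0 − 6) = 405.0/6.0 = 67.5 mL/cmH2O.
τ = R × C = 3.846 × 0.0675 L/cmH2O = 0.2596 s.
Fraction remaining at end-expiration = e^(−Te/τ) = e^(−0.58/0.2596) = 0.1071 → 10.71%.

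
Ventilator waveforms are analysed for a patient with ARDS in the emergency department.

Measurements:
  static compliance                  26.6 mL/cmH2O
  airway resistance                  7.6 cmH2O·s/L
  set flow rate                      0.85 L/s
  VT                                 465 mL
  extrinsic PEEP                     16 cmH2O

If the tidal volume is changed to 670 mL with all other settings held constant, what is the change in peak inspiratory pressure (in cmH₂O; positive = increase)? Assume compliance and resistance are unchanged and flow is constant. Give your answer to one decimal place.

7.7

PIP = Vt/C + R·V̇ + PEEP (constant-flow equation of motion).
Only the elastic term changes: ΔPIP = ΔVt / C = (670 − 465) / 26.6 = 7.707 cmH2O.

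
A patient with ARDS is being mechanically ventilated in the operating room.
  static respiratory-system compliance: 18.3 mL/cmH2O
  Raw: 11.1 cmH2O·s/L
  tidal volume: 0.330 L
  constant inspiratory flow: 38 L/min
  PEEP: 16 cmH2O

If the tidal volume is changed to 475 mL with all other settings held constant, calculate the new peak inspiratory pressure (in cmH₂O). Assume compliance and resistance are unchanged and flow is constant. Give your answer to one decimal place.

Flow: 38 L/min ÷ 60 = 0.6333 L/s.
PIP = Vt/C + R·V̇ + PEEP (constant-flow equation of motion).
Only the elastic term changes: ΔPIP = ΔVt / C = (475 − 330) / 18.3 = 7.923 cmH2O.
Original PIP = 330/18.3 + 11.1×0.6333 + 16 = 41.062 cmH2O; new PIP = 41.062 + (7.923) = 48.985 cmH2O.

49.0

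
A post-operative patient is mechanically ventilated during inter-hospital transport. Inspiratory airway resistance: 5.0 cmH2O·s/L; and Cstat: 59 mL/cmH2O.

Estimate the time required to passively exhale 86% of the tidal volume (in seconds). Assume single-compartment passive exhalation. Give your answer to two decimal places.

τ = R × C = 5.0 × 59 mL/cmH2O = 5.0 × 0.059 L/cmH2O = 0.295 s.
Exhaled fraction f = 1 − e^(−t/τ) → t = −τ·ln(1 − f) = −0.295·ln(0.14) = 0.58 s.

0.58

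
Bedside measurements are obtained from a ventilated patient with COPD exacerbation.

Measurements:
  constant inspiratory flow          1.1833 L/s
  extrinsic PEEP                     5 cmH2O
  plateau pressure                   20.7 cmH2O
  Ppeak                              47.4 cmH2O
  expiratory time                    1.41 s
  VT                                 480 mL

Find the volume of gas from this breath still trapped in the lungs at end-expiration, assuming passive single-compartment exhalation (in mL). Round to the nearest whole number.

62

R = (PIP − Pplat)/V̇ = (47.4 − 20.7) / 1.1833 = 26.7/1.1833 = 22.564 cmH2O·s/L.
C = Vt/(Pplat − PEEP) = 480.0 / (20.7 − 5) = 480.0/15.7 = 30.573 mL/cmH2O.
τ = R × C = 22.564 × 0.03057 L/cmH2O = 0.6898 s.
Fraction remaining = e^(−Te/τ) = e^(−1.41/0.6898) = 0.1295.
Trapped volume = 480.0 × 0.1295 = 62.16 mL.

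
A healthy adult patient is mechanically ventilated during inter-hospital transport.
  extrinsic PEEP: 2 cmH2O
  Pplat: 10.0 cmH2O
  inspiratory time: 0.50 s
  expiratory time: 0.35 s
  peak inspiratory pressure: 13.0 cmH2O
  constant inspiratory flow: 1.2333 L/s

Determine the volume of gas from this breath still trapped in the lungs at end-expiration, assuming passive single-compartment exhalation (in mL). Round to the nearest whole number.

95

Vt = flow × Ti = 1.2333 L/s × 0.50 s × 1000 mL/L = 616.65 mL.
R = (PIP − Pplat)/V̇ = (13.0 − 10.0) / 1.2333 = 3.0/1.2333 = 2.432 cmH2O·s/L.
C = Vt/(Pplat − PEEP) = 616.65 / (10.0 − 2) = 616.65/8.0 = 77.081 mL/cmH2O.
τ = R × C = 2.432 × 0.07708 L/cmH2O = 0.1875 s.
Fraction remaining = e^(−Te/τ) = e^(−0.35/0.1875) = 0.1546.
Trapped volume = 616.65 × 0.1546 = 95.334 mL.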